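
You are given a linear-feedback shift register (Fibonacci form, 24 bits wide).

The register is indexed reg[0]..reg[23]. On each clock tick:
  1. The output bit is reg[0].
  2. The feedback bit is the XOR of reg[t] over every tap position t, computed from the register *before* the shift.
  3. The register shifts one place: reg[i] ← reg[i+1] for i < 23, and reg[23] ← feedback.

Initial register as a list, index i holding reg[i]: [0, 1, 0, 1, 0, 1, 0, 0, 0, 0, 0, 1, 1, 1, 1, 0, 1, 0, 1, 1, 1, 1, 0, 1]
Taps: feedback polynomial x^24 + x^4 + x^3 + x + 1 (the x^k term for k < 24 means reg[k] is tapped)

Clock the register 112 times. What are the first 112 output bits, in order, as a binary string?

0101010000011110101111010001110100111101111111100001110101110110000100110001101101001011100111000100001100111001

k : reg_k → out_k, fb_k
0: 010101000001111010111101 → 0, fb=0
1: 101010000011110101111010 → 1, fb=0
2: 010100000111101011110100 → 0, fb=0
3: 101000001111010111101000 → 1, fb=1
4: 010000011110101111010001 → 0, fb=1
5: 100000111101011110100011 → 1, fb=1
6: 000001111010111101000111 → 0, fb=0
7: 000011110101111010001110 → 0, fb=1
8: 000111101011110100011101 → 0, fb=0
9: 001111010111101000111010 → 0, fb=0
10: 011110101111010001110100 → 0, fb=1
11: 111101011110100011101001 → 1, fb=1
12: 111010111101000111010011 → 1, fb=1
13: 110101111010001110100111 → 1, fb=1
14: 101011110100011101001111 → 1, fb=0
15: 010111101000111010011110 → 0, fb=1
16: 101111010001110100111101 → 1, fb=1
17: 011110100011101001111011 → 0, fb=1
18: 111101000111010011110111 → 1, fb=1
19: 111010001110100111101111 → 1, fb=1
20: 110100011101001111011111 → 1, fb=1
21: 101000111010011110111111 → 1, fb=1
22: 010001110100111101111111 → 0, fb=1
23: 100011101001111011111111 → 1, fb=0
24: 000111010011110111111110 → 0, fb=0
25: 001110100111101111111100 → 0, fb=0
26: 011101001111011111111000 → 0, fb=0
27: 111010011110111111110000 → 1, fb=1
28: 110100111101111111100001 → 1, fb=1
29: 101001111011111111000011 → 1, fb=1
30: 010011110111111110000111 → 0, fb=0
31: 100111101111111100001110 → 1, fb=1
32: 001111011111111000011101 → 0, fb=0
33: 011110111111110000111010 → 0, fb=1
34: 111101111111100001110101 → 1, fb=1
35: 111011111111000011101011 → 1, fb=1
36: 110111111110000111010111 → 1, fb=0
37: 101111111100001110101110 → 1, fb=1
38: 011111111000011101011101 → 0, fb=1
39: 111111110000111010111011 → 1, fb=0
40: 111111100001110101110110 → 1, fb=0
41: 111111000011101011101100 → 1, fb=0
42: 111110000111010111011000 → 1, fb=0
43: 111100001110101110110000 → 1, fb=1
44: 111000011101011101100001 → 1, fb=0
45: 110000111010111011000010 → 1, fb=0
46: 100001110101110110000100 → 1, fb=1
47: 000011101011101100001001 → 0, fb=1
48: 000111010111011000010011 → 0, fb=0
49: 001110101110110000100110 → 0, fb=0
50: 011101011101100001001100 → 0, fb=0
51: 111010111011000010011000 → 1, fb=1
52: 110101110110000100110001 → 1, fb=1
53: 101011101100001001100011 → 1, fb=0
54: 010111011000010011000110 → 0, fb=1
55: 101110110000100110001101 → 1, fb=1
56: 011101100001001100011011 → 0, fb=0
57: 111011000010011000110110 → 1, fb=1
58: 110110000100110001101101 → 1, fb=0
59: 101100001001100011011010 → 1, fb=0
60: 011000010011000110110100 → 0, fb=1
61: 110000100110001101101001 → 1, fb=0
62: 100001001100011011010010 → 1, fb=1
63: 000010011000110110100101 → 0, fb=1
64: 000100110001101101001011 → 0, fb=1
65: 001001100011011010010111 → 0, fb=0
66: 010011000110110100101110 → 0, fb=0
67: 100110001101101001011100 → 1, fb=1
68: 001100011011010010111001 → 0, fb=1
69: 011000110110100101110011 → 0, fb=1
70: 110001101101001011100111 → 1, fb=0
71: 100011011010010111001110 → 1, fb=0
72: 000110110100101110011100 → 0, fb=0
73: 001101101001011100111000 → 0, fb=1
74: 011011010010111001110001 → 0, fb=0
75: 110110100101110011100010 → 1, fb=0
76: 101101001011100111000100 → 1, fb=0
77: 011010010111001110001000 → 0, fb=0
78: 110100101110011100010000 → 1, fb=1
79: 101001011100111000100001 → 1, fb=1
80: 010010111001110001000011 → 0, fb=0
81: 100101110011100010000110 → 1, fb=0
82: 001011100111000100001100 → 0, fb=1
83: 010111001110001000011001 → 0, fb=1
84: 101110011100010000110011 → 1, fb=1
85: 011100111000100001100111 → 0, fb=0
86: 111001110001000011001110 → 1, fb=0
87: 110011100010000110011100 → 1, fb=1
88: 100111000100001100111001 → 1, fb=1
89: 001110001000011001110011 → 0, fb=0
90: 011100010000110011100110 → 0, fb=0
91: 111000100001100111001100 → 1, fb=0
92: 110001000011001110011000 → 1, fb=0
93: 100010000110011100110000 → 1, fb=0
94: 000100001100111001100000 → 0, fb=1
95: 001000011001110011000001 → 0, fb=0
96: 010000110011100110000010 → 0, fb=1
97: 100001100111001100000101 → 1, fb=1
98: 000011001110011000001011 → 0, fb=1
99: 000110011100110000010111 → 0, fb=0
100: 001100111001100000101110 → 0, fb=1
101: 011001110011000001011101 → 0, fb=1
102: 110011100110000010111011 → 1, fb=1
103: 100111001100000101110111 → 1, fb=1
104: 001110011000001011101111 → 0, fb=0
105: 011100110000010111011110 → 0, fb=0
106: 111001100000101110111100 → 1, fb=0
107: 110011000001011101111000 → 1, fb=1
108: 100110000010111011110001 → 1, fb=1
109: 001100000101110111100011 → 0, fb=1
110: 011000001011101111000111 → 0, fb=1
111: 110000010111011110001111 → 1, fb=0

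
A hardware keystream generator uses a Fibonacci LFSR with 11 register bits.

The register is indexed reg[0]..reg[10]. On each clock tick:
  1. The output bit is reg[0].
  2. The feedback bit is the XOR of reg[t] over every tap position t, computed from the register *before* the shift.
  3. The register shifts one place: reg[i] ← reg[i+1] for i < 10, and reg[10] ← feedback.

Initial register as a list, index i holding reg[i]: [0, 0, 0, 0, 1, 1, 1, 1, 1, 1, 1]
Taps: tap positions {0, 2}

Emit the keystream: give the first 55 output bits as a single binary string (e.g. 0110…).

step | reg (before) | out | fb
   0 | 00001111111 | 0 | 0
   1 | 00011111110 | 0 | 0
   2 | 00111111100 | 0 | 1
   3 | 01111111001 | 0 | 1
   4 | 11111110011 | 1 | 0
   5 | 11111100110 | 1 | 0
   6 | 11111001100 | 1 | 0
   7 | 11110011000 | 1 | 0
   8 | 11100110000 | 1 | 0
   9 | 11001100000 | 1 | 1
  10 | 10011000001 | 1 | 1
  11 | 00110000011 | 0 | 1
  12 | 01100000111 | 0 | 1
  13 | 11000001111 | 1 | 1
  14 | 10000011111 | 1 | 1
  15 | 00000111111 | 0 | 0
  16 | 00001111110 | 0 | 0
  17 | 00011111100 | 0 | 0
  18 | 00111111000 | 0 | 1
  19 | 01111110001 | 0 | 1
  20 | 11111100011 | 1 | 0
  21 | 11111000110 | 1 | 0
  22 | 11110001100 | 1 | 0
  23 | 11100011000 | 1 | 0
  24 | 11000110000 | 1 | 1
  25 | 10001100001 | 1 | 1
  26 | 00011000011 | 0 | 0
  27 | 00110000110 | 0 | 1
  28 | 01100001101 | 0 | 1
  29 | 11000011011 | 1 | 1
  30 | 10000110111 | 1 | 1
  31 | 00001101111 | 0 | 0
  32 | 00011011110 | 0 | 0
  33 | 00110111100 | 0 | 1
  34 | 01101111001 | 0 | 1
  35 | 11011110011 | 1 | 1
  36 | 10111100111 | 1 | 0
  37 | 01111001110 | 0 | 1
  38 | 11110011101 | 1 | 0
  39 | 11100111010 | 1 | 0
  40 | 11001110100 | 1 | 1
  41 | 10011101001 | 1 | 1
  42 | 00111010011 | 0 | 1
  43 | 01110100111 | 0 | 1
  44 | 11101001111 | 1 | 0
  45 | 11010011110 | 1 | 1
  46 | 10100111101 | 1 | 0
  47 | 01001111010 | 0 | 0
  48 | 10011110100 | 1 | 1
  49 | 00111101001 | 0 | 1
  50 | 01111010011 | 0 | 1
  51 | 11110100111 | 1 | 0
  52 | 11101001110 | 1 | 0
  53 | 11010011100 | 1 | 1
  54 | 10100111001 | 1 | 0

0000111111100110000011111100011000011011110011101001111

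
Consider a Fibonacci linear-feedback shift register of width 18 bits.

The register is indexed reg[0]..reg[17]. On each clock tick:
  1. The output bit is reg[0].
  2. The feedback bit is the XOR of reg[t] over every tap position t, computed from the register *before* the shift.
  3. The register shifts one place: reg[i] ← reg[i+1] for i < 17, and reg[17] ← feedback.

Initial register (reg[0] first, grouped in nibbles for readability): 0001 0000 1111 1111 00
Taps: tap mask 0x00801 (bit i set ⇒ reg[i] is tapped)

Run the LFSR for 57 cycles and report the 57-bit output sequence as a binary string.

step | reg (before) | out | fb
   0 | 000100001111111100 | 0 | 1
   1 | 001000011111111001 | 0 | 1
   2 | 010000111111110011 | 0 | 1
   3 | 100001111111100111 | 1 | 0
   4 | 000011111111001110 | 0 | 1
   5 | 000111111110011101 | 0 | 0
   6 | 001111111100111010 | 0 | 0
   7 | 011111111001110100 | 0 | 1
   8 | 111111110011101001 | 1 | 0
   9 | 111111100111010010 | 1 | 0
  10 | 111111001110100100 | 1 | 1
  11 | 111110011101001001 | 1 | 0
  12 | 111100111010010010 | 1 | 1
  13 | 111001110100100101 | 1 | 1
  14 | 110011101001001011 | 1 | 0
  15 | 100111010010010110 | 1 | 1
  16 | 001110100100101101 | 0 | 0
  17 | 011101001001011010 | 0 | 1
  18 | 111010010010110101 | 1 | 1
  19 | 110100100101101011 | 1 | 0
  20 | 101001001011010110 | 1 | 0
  21 | 010010010110101100 | 0 | 0
  22 | 100100101101011000 | 1 | 0
  23 | 001001011010110000 | 0 | 0
  24 | 010010110101100000 | 0 | 1
  25 | 100101101011000001 | 1 | 0
  26 | 001011010110000010 | 0 | 0
  27 | 010110101100000100 | 0 | 0
  28 | 101101011000001000 | 1 | 1
  29 | 011010110000010001 | 0 | 0
  30 | 110101100000100010 | 1 | 1
  31 | 101011000001000101 | 1 | 0
  32 | 010110000010001010 | 0 | 0
  33 | 101100000100010100 | 1 | 1
  34 | 011000001000101001 | 0 | 0
  35 | 110000010001010010 | 1 | 0
  36 | 100000100010100100 | 1 | 1
  37 | 000001000101001001 | 0 | 1
  38 | 000010001010010011 | 0 | 0
  39 | 000100010100100110 | 0 | 0
  40 | 001000101001001100 | 0 | 1
  41 | 010001010010011001 | 0 | 0
  42 | 100010100100110010 | 1 | 1
  43 | 000101001001100101 | 0 | 1
  44 | 001010010011001011 | 0 | 1
  45 | 010100100110010111 | 0 | 0
  46 | 101001001100101110 | 1 | 1
  47 | 010010011001011101 | 0 | 1
  48 | 100100110010111011 | 1 | 1
  49 | 001001100101110111 | 0 | 1
  50 | 010011001011101111 | 0 | 1
  51 | 100110010111011111 | 1 | 0
  52 | 001100101110111110 | 0 | 0
  53 | 011001011101111100 | 0 | 1
  54 | 110010111011111001 | 1 | 0
  55 | 100101110111110010 | 1 | 0
  56 | 001011101111100100 | 0 | 1

000100001111111100111010010010110101100000100010100100110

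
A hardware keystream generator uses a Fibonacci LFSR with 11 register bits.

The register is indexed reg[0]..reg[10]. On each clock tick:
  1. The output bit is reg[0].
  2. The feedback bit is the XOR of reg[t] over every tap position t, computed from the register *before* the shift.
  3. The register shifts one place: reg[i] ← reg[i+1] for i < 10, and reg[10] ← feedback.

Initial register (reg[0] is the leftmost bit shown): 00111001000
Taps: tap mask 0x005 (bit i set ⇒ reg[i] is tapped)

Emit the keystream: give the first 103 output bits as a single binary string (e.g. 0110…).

k : reg_k → out_k, fb_k
0: 00111001000 → 0, fb=1
1: 01110010001 → 0, fb=1
2: 11100100011 → 1, fb=0
3: 11001000110 → 1, fb=1
4: 10010001101 → 1, fb=1
5: 00100011011 → 0, fb=1
6: 01000110111 → 0, fb=0
7: 10001101110 → 1, fb=1
8: 00011011101 → 0, fb=0
9: 00110111010 → 0, fb=1
10: 01101110101 → 0, fb=1
11: 11011101011 → 1, fb=1
12: 10111010111 → 1, fb=0
13: 01110101110 → 0, fb=1
14: 11101011101 → 1, fb=0
15: 11010111010 → 1, fb=1
16: 10101110101 → 1, fb=0
17: 01011101010 → 0, fb=0
18: 10111010100 → 1, fb=0
19: 01110101000 → 0, fb=1
20: 11101010001 → 1, fb=0
21: 11010100010 → 1, fb=1
22: 10101000101 → 1, fb=0
23: 01010001010 → 0, fb=0
24: 10100010100 → 1, fb=0
25: 01000101000 → 0, fb=0
26: 10001010000 → 1, fb=1
27: 00010100001 → 0, fb=0
28: 00101000010 → 0, fb=1
29: 01010000101 → 0, fb=0
30: 10100001010 → 1, fb=0
31: 01000010100 → 0, fb=0
32: 10000101000 → 1, fb=1
33: 00001010001 → 0, fb=0
34: 00010100010 → 0, fb=0
35: 00101000100 → 0, fb=1
36: 01010001001 → 0, fb=0
37: 10100010010 → 1, fb=0
38: 01000100100 → 0, fb=0
39: 10001001000 → 1, fb=1
40: 00010010001 → 0, fb=0
41: 00100100010 → 0, fb=1
42: 01001000101 → 0, fb=0
43: 10010001010 → 1, fb=1
44: 00100010101 → 0, fb=1
45: 01000101011 → 0, fb=0
46: 10001010110 → 1, fb=1
47: 00010101101 → 0, fb=0
48: 00101011010 → 0, fb=1
49: 01010110101 → 0, fb=0
50: 10101101010 → 1, fb=0
51: 01011010100 → 0, fb=0
52: 10110101000 → 1, fb=0
53: 01101010000 → 0, fb=1
54: 11010100001 → 1, fb=1
55: 10101000011 → 1, fb=0
56: 01010000110 → 0, fb=0
57: 10100001100 → 1, fb=0
58: 01000011000 → 0, fb=0
59: 10000110000 → 1, fb=1
60: 00001100001 → 0, fb=0
61: 00011000010 → 0, fb=0
62: 00110000100 → 0, fb=1
63: 01100001001 → 0, fb=1
64: 11000010011 → 1, fb=1
65: 10000100111 → 1, fb=1
66: 00001001111 → 0, fb=0
67: 00010011110 → 0, fb=0
68: 00100111100 → 0, fb=1
69: 01001111001 → 0, fb=0
70: 10011110010 → 1, fb=1
71: 00111100101 → 0, fb=1
72: 01111001011 → 0, fb=1
73: 11110010111 → 1, fb=0
74: 11100101110 → 1, fb=0
75: 11001011100 → 1, fb=1
76: 10010111001 → 1, fb=1
77: 00101110011 → 0, fb=1
78: 01011100111 → 0, fb=0
79: 10111001110 → 1, fb=0
80: 01110011100 → 0, fb=1
81: 11100111001 → 1, fb=0
82: 11001110010 → 1, fb=1
83: 10011100101 → 1, fb=1
84: 00111001011 → 0, fb=1
85: 01110010111 → 0, fb=1
86: 11100101111 → 1, fb=0
87: 11001011110 → 1, fb=1
88: 10010111101 → 1, fb=1
89: 00101111011 → 0, fb=1
90: 01011110111 → 0, fb=0
91: 10111101110 → 1, fb=0
92: 01111011100 → 0, fb=1
93: 11110111001 → 1, fb=0
94: 11101110010 → 1, fb=0
95: 11011100100 → 1, fb=1
96: 10111001001 → 1, fb=0
97: 01110010010 → 0, fb=1
98: 11100100101 → 1, fb=0
99: 11001001010 → 1, fb=1
100: 10010010101 → 1, fb=1
101: 00100101011 → 0, fb=1
102: 01001010111 → 0, fb=0

0011100100011011101011101010001010000101000100100010101101010000110000100111100101110011100101111011100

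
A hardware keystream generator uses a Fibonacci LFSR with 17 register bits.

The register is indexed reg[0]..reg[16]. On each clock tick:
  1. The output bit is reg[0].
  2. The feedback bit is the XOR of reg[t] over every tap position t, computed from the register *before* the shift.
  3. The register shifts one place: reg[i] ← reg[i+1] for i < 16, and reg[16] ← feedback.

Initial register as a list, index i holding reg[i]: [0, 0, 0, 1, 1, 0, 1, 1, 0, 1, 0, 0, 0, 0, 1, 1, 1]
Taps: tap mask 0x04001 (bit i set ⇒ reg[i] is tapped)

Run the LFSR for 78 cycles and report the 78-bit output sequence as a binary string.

000110110100001111110011110110101010110001100001011110010001001011100000100110

step | reg (before) | out | fb
   0 | 00011011010000111 | 0 | 1
   1 | 00110110100001111 | 0 | 1
   2 | 01101101000011111 | 0 | 1
   3 | 11011010000111111 | 1 | 0
   4 | 10110100001111110 | 1 | 0
   5 | 01101000011111100 | 0 | 1
   6 | 11010000111111001 | 1 | 1
   7 | 10100001111110011 | 1 | 1
   8 | 01000011111100111 | 0 | 1
   9 | 10000111111001111 | 1 | 0
  10 | 00001111110011110 | 0 | 1
  11 | 00011111100111101 | 0 | 1
  12 | 00111111001111011 | 0 | 0
  13 | 01111110011110110 | 0 | 1
  14 | 11111100111101101 | 1 | 0
  15 | 11111001111011010 | 1 | 1
  16 | 11110011110110101 | 1 | 0
  17 | 11100111101101010 | 1 | 1
  18 | 11001111011010101 | 1 | 0
  19 | 10011110110101010 | 1 | 1
  20 | 00111101101010101 | 0 | 1
  21 | 01111011010101011 | 0 | 0
  22 | 11110110101010110 | 1 | 0
  23 | 11101101010101100 | 1 | 0
  24 | 11011010101011000 | 1 | 1
  25 | 10110101010110001 | 1 | 1
  26 | 01101010101100011 | 0 | 0
  27 | 11010101011000110 | 1 | 0
  28 | 10101010110001100 | 1 | 0
  29 | 01010101100011000 | 0 | 0
  30 | 10101011000110000 | 1 | 1
  31 | 01010110001100001 | 0 | 0
  32 | 10101100011000010 | 1 | 1
  33 | 01011000110000101 | 0 | 1
  34 | 10110001100001011 | 1 | 1
  35 | 01100011000010111 | 0 | 1
  36 | 11000110000101111 | 1 | 0
  37 | 10001100001011110 | 1 | 0
  38 | 00011000010111100 | 0 | 1
  39 | 00110000101111001 | 0 | 0
  40 | 01100001011110010 | 0 | 0
  41 | 11000010111100100 | 1 | 0
  42 | 10000101111001000 | 1 | 1
  43 | 00001011110010001 | 0 | 0
  44 | 00010111100100010 | 0 | 0
  45 | 00101111001000100 | 0 | 1
  46 | 01011110010001001 | 0 | 0
  47 | 10111100100010010 | 1 | 1
  48 | 01111001000100101 | 0 | 1
  49 | 11110010001001011 | 1 | 1
  50 | 11100100010010111 | 1 | 0
  51 | 11001000100101110 | 1 | 0
  52 | 10010001001011100 | 1 | 0
  53 | 00100010010111000 | 0 | 0
  54 | 01000100101110000 | 0 | 0
  55 | 10001001011100000 | 1 | 1
  56 | 00010010111000001 | 0 | 0
  57 | 00100101110000010 | 0 | 0
  58 | 01001011100000100 | 0 | 1
  59 | 10010111000001001 | 1 | 1
  60 | 00101110000010011 | 0 | 0
  61 | 01011100000100110 | 0 | 1
  62 | 10111000001001101 | 1 | 0
  63 | 01110000010011010 | 0 | 0
  64 | 11100000100110100 | 1 | 0
  65 | 11000001001101000 | 1 | 1
  66 | 10000010011010001 | 1 | 1
  67 | 00000100110100011 | 0 | 0
  68 | 00001001101000110 | 0 | 1
  69 | 00010011010001101 | 0 | 1
  70 | 00100110100011011 | 0 | 0
  71 | 01001101000110110 | 0 | 1
  72 | 10011010001101101 | 1 | 0
  73 | 00110100011011010 | 0 | 0
  74 | 01101000110110100 | 0 | 1
  75 | 11010001101101001 | 1 | 1
  76 | 10100011011010011 | 1 | 1
  77 | 01000110110100111 | 0 | 1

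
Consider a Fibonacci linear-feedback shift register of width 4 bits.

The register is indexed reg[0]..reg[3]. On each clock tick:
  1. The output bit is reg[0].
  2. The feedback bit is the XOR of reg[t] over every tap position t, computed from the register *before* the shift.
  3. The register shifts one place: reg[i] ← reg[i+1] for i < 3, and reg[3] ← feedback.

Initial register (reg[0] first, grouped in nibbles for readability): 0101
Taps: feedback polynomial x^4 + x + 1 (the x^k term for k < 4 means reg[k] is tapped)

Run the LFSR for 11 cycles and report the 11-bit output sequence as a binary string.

01011110001

k : reg_k → out_k, fb_k
0: 0101 → 0, fb=1
1: 1011 → 1, fb=1
2: 0111 → 0, fb=1
3: 1111 → 1, fb=0
4: 1110 → 1, fb=0
5: 1100 → 1, fb=0
6: 1000 → 1, fb=1
7: 0001 → 0, fb=0
8: 0010 → 0, fb=0
9: 0100 → 0, fb=1
10: 1001 → 1, fb=1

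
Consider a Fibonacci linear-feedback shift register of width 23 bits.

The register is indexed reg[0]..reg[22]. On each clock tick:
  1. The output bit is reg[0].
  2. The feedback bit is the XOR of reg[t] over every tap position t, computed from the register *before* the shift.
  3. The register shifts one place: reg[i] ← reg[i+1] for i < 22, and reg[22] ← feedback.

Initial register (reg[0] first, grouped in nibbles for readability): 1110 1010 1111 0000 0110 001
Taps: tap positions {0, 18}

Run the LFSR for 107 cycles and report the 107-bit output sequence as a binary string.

tick  register→output (feedback)
  0  11101010111100000110001→1 (0)
  1  11010101111000001100010→1 (1)
  2  10101011110000011000101→1 (1)
  3  01010111100000110001011→0 (0)
  4  10101111000001100010110→1 (0)
  5  01011110000011000101100→0 (0)
  6  10111100000110001011000→1 (0)
  7  01111000001100010110000→0 (1)
  8  11110000011000101100001→1 (1)
  9  11100000110001011000011→1 (1)
 10  11000001100010110000111→1 (1)
 11  10000011000101100001111→1 (1)
 12  00000110001011000011111→0 (1)
 13  00001100010110000111111→0 (1)
 14  00011000101100001111111→0 (1)
 15  00110001011000011111111→0 (1)
 16  01100010110000111111111→0 (1)
 17  11000101100001111111111→1 (0)
 18  10001011000011111111110→1 (0)
 19  00010110000111111111100→0 (1)
 20  00101100001111111111001→0 (1)
 21  01011000011111111110011→0 (1)
 22  10110000111111111100111→1 (1)
 23  01100001111111111001111→0 (0)
 24  11000011111111110011110→1 (0)
 25  10000111111111100111100→1 (0)
 26  00001111111111001111000→0 (1)
 27  00011111111110011110001→0 (1)
 28  00111111111100111100011→0 (0)
 29  01111111111001111000110→0 (0)
 30  11111111110011110001100→1 (1)
 31  11111111100111100011001→1 (0)
 32  11111111001111000110010→1 (0)
 33  11111110011110001100100→1 (1)
 34  11111100111100011001001→1 (1)
 35  11111001111000110010011→1 (0)
 36  11110011110001100100110→1 (1)
 37  11100111100011001001101→1 (1)
 38  11001111000110010011011→1 (0)
 39  10011110001100100110110→1 (0)
 40  00111100011001001101100→0 (0)
 41  01111000110010011011000→0 (1)
 42  11110001100100110110001→1 (0)
 43  11100011001001101100010→1 (1)
 44  11000110010011011000101→1 (1)
 45  10001100100110110001011→1 (1)
 46  00011001001101100010111→0 (1)
 47  00110010011011000101111→0 (0)
 48  01100100110110001011110→0 (1)
 49  11001001101100010111101→1 (0)
 50  10010011011000101111010→1 (0)
 51  00100110110001011110100→0 (1)
 52  01001101100010111101001→0 (0)
 53  10011011000101111010010→1 (0)
 54  00110110001011110100100→0 (0)
 55  01101100010111101001000→0 (0)
 56  11011000101111010010000→1 (0)
 57  10110001011110100100000→1 (1)
 58  01100010111101001000001→0 (0)
 59  11000101111010010000010→1 (1)
 60  10001011110100100000101→1 (1)
 61  00010111101001000001011→0 (0)
 62  00101111010010000010110→0 (1)
 63  01011110100100000101101→0 (0)
 64  10111101001000001011010→1 (0)
 65  01111010010000010110100→0 (1)
 66  11110100100000101101001→1 (1)
 67  11101001000001011010011→1 (0)
 68  11010010000010110100110→1 (1)
 69  10100100000101101001101→1 (1)
 70  01001000001011010011011→0 (1)
 71  10010000010110100110111→1 (0)
 72  00100000101101001101110→0 (0)
 73  01000001011010011011100→0 (1)
 74  10000010110100110111001→1 (0)
 75  00000101101001101110010→0 (1)
 76  00001011010011011100101→0 (0)
 77  00010110100110111001010→0 (0)
 78  00101101001101110010100→0 (1)
 79  01011010011011100101001→0 (0)
 80  10110100110111001010010→1 (0)
 81  01101001101110010100100→0 (0)
 82  11010011011100101001000→1 (1)
 83  10100110111001010010001→1 (0)
 84  01001101110010100100010→0 (0)
 85  10011011100101001000100→1 (1)
 86  00110111001010010001001→0 (0)
 87  01101110010100100010010→0 (1)
 88  11011100101001000100101→1 (1)
 89  10111001010010001001011→1 (1)
 90  01110010100100010010111→0 (1)
 91  11100101001000100101111→1 (1)
 92  11001010010001001011111→1 (0)
 93  10010100100010010111110→1 (0)
 94  00101001000100101111100→0 (1)
 95  01010010001001011111001→0 (1)
 96  10100100010010111110011→1 (0)
 97  01001000100101111100110→0 (0)
 98  10010001001011111001100→1 (1)
 99  00100010010111110011001→0 (1)
100  01000100101111100110011→0 (1)
101  10001001011111001100111→1 (1)
102  00010010111110011001111→0 (0)
103  00100101111100110011110→0 (1)
104  01001011111001100111101→0 (1)
105  10010111110011001111011→1 (0)
106  00101111100110011110110→0 (1)

11101010111100000110001011000011111111110011110001100100110110001011110100100000101101001101110010100100010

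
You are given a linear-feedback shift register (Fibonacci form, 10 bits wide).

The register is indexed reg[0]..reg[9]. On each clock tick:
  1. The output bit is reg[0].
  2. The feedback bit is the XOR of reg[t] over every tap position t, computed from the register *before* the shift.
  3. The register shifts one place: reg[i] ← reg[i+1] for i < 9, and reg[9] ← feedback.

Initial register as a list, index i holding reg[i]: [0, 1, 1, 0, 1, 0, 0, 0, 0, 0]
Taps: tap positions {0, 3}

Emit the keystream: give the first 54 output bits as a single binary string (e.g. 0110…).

011010000000101000010110101010001111101111001001011000

tick  register→output (feedback)
  0  0110100000→0 (0)
  1  1101000000→1 (0)
  2  1010000000→1 (1)
  3  0100000001→0 (0)
  4  1000000010→1 (1)
  5  0000000101→0 (0)
  6  0000001010→0 (0)
  7  0000010100→0 (0)
  8  0000101000→0 (0)
  9  0001010000→0 (1)
 10  0010100001→0 (0)
 11  0101000010→0 (1)
 12  1010000101→1 (1)
 13  0100001011→0 (0)
 14  1000010110→1 (1)
 15  0000101101→0 (0)
 16  0001011010→0 (1)
 17  0010110101→0 (0)
 18  0101101010→0 (1)
 19  1011010101→1 (0)
 20  0110101010→0 (0)
 21  1101010100→1 (0)
 22  1010101000→1 (1)
 23  0101010001→0 (1)
 24  1010100011→1 (1)
 25  0101000111→0 (1)
 26  1010001111→1 (1)
 27  0100011111→0 (0)
 28  1000111110→1 (1)
 29  0001111101→0 (1)
 30  0011111011→0 (1)
 31  0111110111→0 (1)
 32  1111101111→1 (0)
 33  1111011110→1 (0)
 34  1110111100→1 (1)
 35  1101111001→1 (0)
 36  1011110010→1 (0)
 37  0111100100→0 (1)
 38  1111001001→1 (0)
 39  1110010010→1 (1)
 40  1100100101→1 (1)
 41  1001001011→1 (0)
 42  0010010110→0 (0)
 43  0100101100→0 (0)
 44  1001011000→1 (0)
 45  0010110000→0 (0)
 46  0101100000→0 (1)
 47  1011000001→1 (0)
 48  0110000010→0 (0)
 49  1100000100→1 (1)
 50  1000001001→1 (1)
 51  0000010011→0 (0)
 52  0000100110→0 (0)
 53  0001001100→0 (1)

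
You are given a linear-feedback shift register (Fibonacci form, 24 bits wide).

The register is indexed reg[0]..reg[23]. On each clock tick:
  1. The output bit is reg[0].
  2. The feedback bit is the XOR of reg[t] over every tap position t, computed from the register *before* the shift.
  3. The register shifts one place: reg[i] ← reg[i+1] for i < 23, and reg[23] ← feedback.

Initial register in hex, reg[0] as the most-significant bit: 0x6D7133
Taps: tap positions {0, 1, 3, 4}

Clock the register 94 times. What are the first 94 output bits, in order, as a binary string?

0110110101110001001100110000101100001001111111011111010111001010001101101110110010101100100000

step | reg (before) | out | fb
   0 | 011011010111000100110011 | 0 | 0
   1 | 110110101110001001100110 | 1 | 0
   2 | 101101011100010011001100 | 1 | 0
   3 | 011010111000100110011000 | 0 | 0
   4 | 110101110001001100110000 | 1 | 1
   5 | 101011100010011001100001 | 1 | 0
   6 | 010111000100110011000010 | 0 | 1
   7 | 101110001001100110000101 | 1 | 1
   8 | 011100010011001100001011 | 0 | 0
   9 | 111000100110011000010110 | 1 | 0
  10 | 110001001100110000101100 | 1 | 0
  11 | 100010011001100001011000 | 1 | 0
  12 | 000100110011000010110000 | 0 | 1
  13 | 001001100110000101100001 | 0 | 0
  14 | 010011001100001011000010 | 0 | 0
  15 | 100110011000010110000100 | 1 | 1
  16 | 001100110000101100001001 | 0 | 1
  17 | 011001100001011000010011 | 0 | 1
  18 | 110011000010110000100111 | 1 | 1
  19 | 100110000101100001001111 | 1 | 1
  20 | 001100001011000010011111 | 0 | 1
  21 | 011000010110000100111111 | 0 | 1
  22 | 110000101100001001111111 | 1 | 0
  23 | 100001011000010011111110 | 1 | 1
  24 | 000010110000100111111101 | 0 | 1
  25 | 000101100001001111111011 | 0 | 1
  26 | 001011000010011111110111 | 0 | 1
  27 | 010110000100111111101111 | 0 | 1
  28 | 101100001001111111011111 | 1 | 0
  29 | 011000010011111110111110 | 0 | 1
  30 | 110000100111111101111101 | 1 | 0
  31 | 100001001111111011111010 | 1 | 1
  32 | 000010011111110111110101 | 0 | 1
  33 | 000100111111101111101011 | 0 | 1
  34 | 001001111111011111010111 | 0 | 0
  35 | 010011111110111110101110 | 0 | 0
  36 | 100111111101111101011100 | 1 | 1
  37 | 001111111011111010111001 | 0 | 0
  38 | 011111110111110101110010 | 0 | 1
  39 | 111111101111101011100101 | 1 | 0
  40 | 111111011111010111001010 | 1 | 0
  41 | 111110111110101110010100 | 1 | 0
  42 | 111101111101011100101000 | 1 | 1
  43 | 111011111010111001010001 | 1 | 1
  44 | 110111110101110010100011 | 1 | 0
  45 | 101111101011100101000110 | 1 | 1
  46 | 011111010111001010001101 | 0 | 1
  47 | 111110101110010100011011 | 1 | 0
  48 | 111101011100101000110110 | 1 | 1
  49 | 111010111001010001101101 | 1 | 1
  50 | 110101110010100011011011 | 1 | 1
  51 | 101011100101000110110111 | 1 | 0
  52 | 010111001010001101101110 | 0 | 1
  53 | 101110010100011011011101 | 1 | 1
  54 | 011100101000110110111011 | 0 | 0
  55 | 111001010001101101110110 | 1 | 0
  56 | 110010100011011011101100 | 1 | 1
  57 | 100101000110110111011001 | 1 | 0
  58 | 001010001101101110110010 | 0 | 1
  59 | 010100011011011101100101 | 0 | 0
  60 | 101000110110111011001010 | 1 | 1
  61 | 010001101101110110010101 | 0 | 1
  62 | 100011011011101100101011 | 1 | 0
  63 | 000110110111011001010110 | 0 | 0
  64 | 001101101110110010101100 | 0 | 1
  65 | 011011011101100101011001 | 0 | 0
  66 | 110110111011001010110010 | 1 | 0
  67 | 101101110110010101100100 | 1 | 0
  68 | 011011101100101011001000 | 0 | 0
  69 | 110111011001010110010000 | 1 | 0
  70 | 101110110010101100100000 | 1 | 1
  71 | 011101100101011001000001 | 0 | 0
  72 | 111011001010110010000010 | 1 | 1
  73 | 110110010101100100000101 | 1 | 0
  74 | 101100101011001000001010 | 1 | 0
  75 | 011001010110010000010100 | 0 | 1
  76 | 110010101100100000101001 | 1 | 1
  77 | 100101011001000001010011 | 1 | 0
  78 | 001010110010000010100110 | 0 | 1
  79 | 010101100100000101001101 | 0 | 0
  80 | 101011001000001010011010 | 1 | 0
  81 | 010110010000010100110100 | 0 | 1
  82 | 101100100000101001101001 | 1 | 0
  83 | 011001000001010011010010 | 0 | 1
  84 | 110010000010100110100101 | 1 | 1
  85 | 100100000101001101001011 | 1 | 0
  86 | 001000001010011010010110 | 0 | 0
  87 | 010000010100110100101100 | 0 | 1
  88 | 100000101001101001011001 | 1 | 1
  89 | 000001010011010010110011 | 0 | 0
  90 | 000010100110100101100110 | 0 | 1
  91 | 000101001101001011001101 | 0 | 1
  92 | 001010011010010110011011 | 0 | 1
  93 | 010100110100101100110111 | 0 | 0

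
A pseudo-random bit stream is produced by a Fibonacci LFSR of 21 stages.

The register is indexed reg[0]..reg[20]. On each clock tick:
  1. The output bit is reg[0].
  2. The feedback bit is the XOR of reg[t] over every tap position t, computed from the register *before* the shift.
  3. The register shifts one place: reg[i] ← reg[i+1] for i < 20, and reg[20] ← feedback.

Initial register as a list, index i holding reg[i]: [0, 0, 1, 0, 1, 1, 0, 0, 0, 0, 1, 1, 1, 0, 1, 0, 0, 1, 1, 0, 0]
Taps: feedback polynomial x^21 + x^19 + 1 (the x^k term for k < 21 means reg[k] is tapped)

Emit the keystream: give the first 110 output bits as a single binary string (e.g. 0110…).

step | reg (before) | out | fb
   0 | 001011000011101001100 | 0 | 0
   1 | 010110000111010011000 | 0 | 0
   2 | 101100001110100110000 | 1 | 1
   3 | 011000011101001100001 | 0 | 0
   4 | 110000111010011000010 | 1 | 0
   5 | 100001110100110000100 | 1 | 1
   6 | 000011101001100001001 | 0 | 0
   7 | 000111010011000010010 | 0 | 1
   8 | 001110100110000100101 | 0 | 0
   9 | 011101001100001001010 | 0 | 1
  10 | 111010011000010010101 | 1 | 1
  11 | 110100110000100101011 | 1 | 0
  12 | 101001100001001010110 | 1 | 0
  13 | 010011000010010101100 | 0 | 0
  14 | 100110000100101011000 | 1 | 1
  15 | 001100001001010110001 | 0 | 0
  16 | 011000010010101100010 | 0 | 1
  17 | 110000100101011000101 | 1 | 1
  18 | 100001001010110001011 | 1 | 0
  19 | 000010010101100010110 | 0 | 1
  20 | 000100101011000101101 | 0 | 0
  21 | 001001010110001011010 | 0 | 1
  22 | 010010101100010110101 | 0 | 0
  23 | 100101011000101101010 | 1 | 0
  24 | 001010110001011010100 | 0 | 0
  25 | 010101100010110101000 | 0 | 0
  26 | 101011000101101010000 | 1 | 1
  27 | 010110001011010100001 | 0 | 0
  28 | 101100010110101000010 | 1 | 0
  29 | 011000101101010000100 | 0 | 0
  30 | 110001011010100001000 | 1 | 1
  31 | 100010110101000010001 | 1 | 1
  32 | 000101101010000100011 | 0 | 1
  33 | 001011010100001000111 | 0 | 1
  34 | 010110101000010001111 | 0 | 1
  35 | 101101010000100011111 | 1 | 0
  36 | 011010100001000111110 | 0 | 1
  37 | 110101000010001111101 | 1 | 1
  38 | 101010000100011111011 | 1 | 0
  39 | 010100001000111110110 | 0 | 1
  40 | 101000010001111101101 | 1 | 1
  41 | 010000100011111011011 | 0 | 1
  42 | 100001000111110110111 | 1 | 0
  43 | 000010001111101101110 | 0 | 1
  44 | 000100011111011011101 | 0 | 0
  45 | 001000111110110111010 | 0 | 1
  46 | 010001111101101110101 | 0 | 0
  47 | 100011111011011101010 | 1 | 0
  48 | 000111110110111010100 | 0 | 0
  49 | 001111101101110101000 | 0 | 0
  50 | 011111011011101010000 | 0 | 0
  51 | 111110110111010100000 | 1 | 1
  52 | 111101101110101000001 | 1 | 1
  53 | 111011011101010000011 | 1 | 0
  54 | 110110111010100000110 | 1 | 0
  55 | 101101110101000001100 | 1 | 1
  56 | 011011101010000011001 | 0 | 0
  57 | 110111010100000110010 | 1 | 0
  58 | 101110101000001100100 | 1 | 1
  59 | 011101010000011001001 | 0 | 0
  60 | 111010100000110010010 | 1 | 0
  61 | 110101000001100100100 | 1 | 1
  62 | 101010000011001001001 | 1 | 1
  63 | 010100000110010010011 | 0 | 1
  64 | 101000001100100100111 | 1 | 0
  65 | 010000011001001001110 | 0 | 1
  66 | 100000110010010011101 | 1 | 1
  67 | 000001100100100111011 | 0 | 1
  68 | 000011001001001110111 | 0 | 1
  69 | 000110010010011101111 | 0 | 1
  70 | 001100100100111011111 | 0 | 1
  71 | 011001001001110111111 | 0 | 1
  72 | 110010010011101111111 | 1 | 0
  73 | 100100100111011111110 | 1 | 0
  74 | 001001001110111111100 | 0 | 0
  75 | 010010011101111111000 | 0 | 0
  76 | 100100111011111110000 | 1 | 1
  77 | 001001110111111100001 | 0 | 0
  78 | 010011101111111000010 | 0 | 1
  79 | 100111011111110000101 | 1 | 1
  80 | 001110111111100001011 | 0 | 1
  81 | 011101111111000010111 | 0 | 1
  82 | 111011111110000101111 | 1 | 0
  83 | 110111111100001011110 | 1 | 0
  84 | 101111111000010111100 | 1 | 1
  85 | 011111110000101111001 | 0 | 0
  86 | 111111100001011110010 | 1 | 0
  87 | 111111000010111100100 | 1 | 1
  88 | 111110000101111001001 | 1 | 1
  89 | 111100001011110010011 | 1 | 0
  90 | 111000010111100100110 | 1 | 0
  91 | 110000101111001001100 | 1 | 1
  92 | 100001011110010011001 | 1 | 1
  93 | 000010111100100110011 | 0 | 1
  94 | 000101111001001100111 | 0 | 1
  95 | 001011110010011001111 | 0 | 1
  96 | 010111100100110011111 | 0 | 1
  97 | 101111001001100111111 | 1 | 0
  98 | 011110010011001111110 | 0 | 1
  99 | 111100100110011111101 | 1 | 1
 100 | 111001001100111111011 | 1 | 0
 101 | 110010011001111110110 | 1 | 0
 102 | 100100110011111101100 | 1 | 1
 103 | 001001100111111011001 | 0 | 0
 104 | 010011001111110110010 | 0 | 1
 105 | 100110011111101100101 | 1 | 1
 106 | 001100111111011001011 | 0 | 1
 107 | 011001111110110010111 | 0 | 1
 108 | 110011111101100101111 | 1 | 0
 109 | 100111111011001011110 | 1 | 0

00101100001110100110000100101011000101101010000100011111011011101010000011001001001110111111100001011110010011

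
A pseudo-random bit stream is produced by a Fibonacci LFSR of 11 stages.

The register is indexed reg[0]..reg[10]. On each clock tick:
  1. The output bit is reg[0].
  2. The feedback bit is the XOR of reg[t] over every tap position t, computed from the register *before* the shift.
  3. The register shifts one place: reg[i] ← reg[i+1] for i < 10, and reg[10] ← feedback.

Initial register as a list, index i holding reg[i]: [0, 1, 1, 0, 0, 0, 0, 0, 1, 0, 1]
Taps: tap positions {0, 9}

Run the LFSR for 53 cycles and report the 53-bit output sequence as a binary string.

k : reg_k → out_k, fb_k
0: 01100000101 → 0, fb=0
1: 11000001010 → 1, fb=0
2: 10000010100 → 1, fb=1
3: 00000101001 → 0, fb=0
4: 00001010010 → 0, fb=1
5: 00010100101 → 0, fb=0
6: 00101001010 → 0, fb=1
7: 01010010101 → 0, fb=0
8: 10100101010 → 1, fb=0
9: 01001010100 → 0, fb=0
10: 10010101000 → 1, fb=1
11: 00101010001 → 0, fb=0
12: 01010100010 → 0, fb=1
13: 10101000101 → 1, fb=1
14: 01010001011 → 0, fb=1
15: 10100010111 → 1, fb=0
16: 01000101110 → 0, fb=1
17: 10001011101 → 1, fb=1
18: 00010111011 → 0, fb=1
19: 00101110111 → 0, fb=1
20: 01011101111 → 0, fb=1
21: 10111011111 → 1, fb=0
22: 01110111110 → 0, fb=1
23: 11101111101 → 1, fb=1
24: 11011111011 → 1, fb=0
25: 10111110110 → 1, fb=0
26: 01111101100 → 0, fb=0
27: 11111011000 → 1, fb=1
28: 11110110001 → 1, fb=1
29: 11101100011 → 1, fb=0
30: 11011000110 → 1, fb=0
31: 10110001100 → 1, fb=1
32: 01100011001 → 0, fb=0
33: 11000110010 → 1, fb=0
34: 10001100100 → 1, fb=1
35: 00011001001 → 0, fb=0
36: 00110010010 → 0, fb=1
37: 01100100101 → 0, fb=0
38: 11001001010 → 1, fb=0
39: 10010010100 → 1, fb=1
40: 00100101001 → 0, fb=0
41: 01001010010 → 0, fb=1
42: 10010100101 → 1, fb=1
43: 00101001011 → 0, fb=1
44: 01010010111 → 0, fb=1
45: 10100101111 → 1, fb=0
46: 01001011110 → 0, fb=1
47: 10010111101 → 1, fb=1
48: 00101111011 → 0, fb=1
49: 01011110111 → 0, fb=1
50: 10111101111 → 1, fb=0
51: 01111011110 → 0, fb=1
52: 11110111101 → 1, fb=1

01100000101001010100010111011111011000110010010100101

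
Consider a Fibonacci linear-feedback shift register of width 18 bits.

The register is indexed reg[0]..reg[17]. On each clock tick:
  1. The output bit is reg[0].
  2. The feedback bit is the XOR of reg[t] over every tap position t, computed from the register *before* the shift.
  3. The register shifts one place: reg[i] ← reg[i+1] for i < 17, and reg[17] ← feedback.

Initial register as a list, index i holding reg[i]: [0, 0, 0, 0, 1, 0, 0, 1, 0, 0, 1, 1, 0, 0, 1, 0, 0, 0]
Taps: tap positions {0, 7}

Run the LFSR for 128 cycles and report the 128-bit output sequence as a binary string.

00001001001100100010010000001000000010000000001100000010011000001000110010001001101100100001010000101110000000001100101110011001

k : reg_k → out_k, fb_k
0: 000010010011001000 → 0, fb=1
1: 000100100110010001 → 0, fb=0
2: 001001001100100010 → 0, fb=0
3: 010010011001000100 → 0, fb=1
4: 100100110010001001 → 1, fb=0
5: 001001100100010010 → 0, fb=0
6: 010011001000100100 → 0, fb=0
7: 100110010001001000 → 1, fb=0
8: 001100100010010000 → 0, fb=0
9: 011001000100100000 → 0, fb=0
10: 110010001001000000 → 1, fb=1
11: 100100010010000001 → 1, fb=0
12: 001000100100000010 → 0, fb=0
13: 010001001000000100 → 0, fb=0
14: 100010010000001000 → 1, fb=0
15: 000100100000010000 → 0, fb=0
16: 001001000000100000 → 0, fb=0
17: 010010000001000000 → 0, fb=0
18: 100100000010000000 → 1, fb=1
19: 001000000100000001 → 0, fb=0
20: 010000001000000010 → 0, fb=0
21: 100000010000000100 → 1, fb=0
22: 000000100000001000 → 0, fb=0
23: 000001000000010000 → 0, fb=0
24: 000010000000100000 → 0, fb=0
25: 000100000001000000 → 0, fb=0
26: 001000000010000000 → 0, fb=0
27: 010000000100000000 → 0, fb=0
28: 100000001000000000 → 1, fb=1
29: 000000010000000001 → 0, fb=1
30: 000000100000000011 → 0, fb=0
31: 000001000000000110 → 0, fb=0
32: 000010000000001100 → 0, fb=0
33: 000100000000011000 → 0, fb=0
34: 001000000000110000 → 0, fb=0
35: 010000000001100000 → 0, fb=0
36: 100000000011000000 → 1, fb=1
37: 000000000110000001 → 0, fb=0
38: 000000001100000010 → 0, fb=0
39: 000000011000000100 → 0, fb=1
40: 000000110000001001 → 0, fb=1
41: 000001100000010011 → 0, fb=0
42: 000011000000100110 → 0, fb=0
43: 000110000001001100 → 0, fb=0
44: 001100000010011000 → 0, fb=0
45: 011000000100110000 → 0, fb=0
46: 110000001001100000 → 1, fb=1
47: 100000010011000001 → 1, fb=0
48: 000000100110000010 → 0, fb=0
49: 000001001100000100 → 0, fb=0
50: 000010011000001000 → 0, fb=1
51: 000100110000010001 → 0, fb=1
52: 001001100000100011 → 0, fb=0
53: 010011000001000110 → 0, fb=0
54: 100110000010001100 → 1, fb=1
55: 001100000100011001 → 0, fb=0
56: 011000001000110010 → 0, fb=0
57: 110000010001100100 → 1, fb=0
58: 100000100011001000 → 1, fb=1
59: 000001000110010001 → 0, fb=0
60: 000010001100100010 → 0, fb=0
61: 000100011001000100 → 0, fb=1
62: 001000110010001001 → 0, fb=1
63: 010001100100010011 → 0, fb=0
64: 100011001000100110 → 1, fb=1
65: 000110010001001101 → 0, fb=1
66: 001100100010011011 → 0, fb=0
67: 011001000100110110 → 0, fb=0
68: 110010001001101100 → 1, fb=1
69: 100100010011011001 → 1, fb=0
70: 001000100110110010 → 0, fb=0
71: 010001001101100100 → 0, fb=0
72: 100010011011001000 → 1, fb=0
73: 000100110110010000 → 0, fb=1
74: 001001101100100001 → 0, fb=0
75: 010011011001000010 → 0, fb=1
76: 100110110010000101 → 1, fb=0
77: 001101100100001010 → 0, fb=0
78: 011011001000010100 → 0, fb=0
79: 110110010000101000 → 1, fb=0
80: 101100100001010000 → 1, fb=1
81: 011001000010100001 → 0, fb=0
82: 110010000101000010 → 1, fb=1
83: 100100001010000101 → 1, fb=1
84: 001000010100001011 → 0, fb=1
85: 010000101000010111 → 0, fb=0
86: 100001010000101110 → 1, fb=0
87: 000010100001011100 → 0, fb=0
88: 000101000010111000 → 0, fb=0
89: 001010000101110000 → 0, fb=0
90: 010100001011100000 → 0, fb=0
91: 101000010111000000 → 1, fb=0
92: 010000101110000000 → 0, fb=0
93: 100001011100000000 → 1, fb=0
94: 000010111000000000 → 0, fb=1
95: 000101110000000001 → 0, fb=1
96: 001011100000000011 → 0, fb=0
97: 010111000000000110 → 0, fb=0
98: 101110000000001100 → 1, fb=1
99: 011100000000011001 → 0, fb=0
100: 111000000000110010 → 1, fb=1
101: 110000000001100101 → 1, fb=1
102: 100000000011001011 → 1, fb=1
103: 000000000110010111 → 0, fb=0
104: 000000001100101110 → 0, fb=0
105: 000000011001011100 → 0, fb=1
106: 000000110010111001 → 0, fb=1
107: 000001100101110011 → 0, fb=0
108: 000011001011100110 → 0, fb=0
109: 000110010111001100 → 0, fb=1
110: 001100101110011001 → 0, fb=0
111: 011001011100110010 → 0, fb=1
112: 110010111001100101 → 1, fb=0
113: 100101110011001010 → 1, fb=0
114: 001011100110010100 → 0, fb=0
115: 010111001100101000 → 0, fb=0
116: 101110011001010000 → 1, fb=0
117: 011100110010100000 → 0, fb=1
118: 111001100101000001 → 1, fb=1
119: 110011001010000011 → 1, fb=1
120: 100110010100000111 → 1, fb=0
121: 001100101000001110 → 0, fb=0
122: 011001010000011100 → 0, fb=1
123: 110010100000111001 → 1, fb=1
124: 100101000001110011 → 1, fb=1
125: 001010000011100111 → 0, fb=0
126: 010100000111001110 → 0, fb=0
127: 101000001110011100 → 1, fb=1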